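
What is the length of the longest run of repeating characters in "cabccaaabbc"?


Input: "cabccaaabbc"
Scanning for longest run:
  Position 1 ('a'): new char, reset run to 1
  Position 2 ('b'): new char, reset run to 1
  Position 3 ('c'): new char, reset run to 1
  Position 4 ('c'): continues run of 'c', length=2
  Position 5 ('a'): new char, reset run to 1
  Position 6 ('a'): continues run of 'a', length=2
  Position 7 ('a'): continues run of 'a', length=3
  Position 8 ('b'): new char, reset run to 1
  Position 9 ('b'): continues run of 'b', length=2
  Position 10 ('c'): new char, reset run to 1
Longest run: 'a' with length 3

3


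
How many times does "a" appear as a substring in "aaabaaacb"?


Searching for "a" in "aaabaaacb"
Scanning each position:
  Position 0: "a" => MATCH
  Position 1: "a" => MATCH
  Position 2: "a" => MATCH
  Position 3: "b" => no
  Position 4: "a" => MATCH
  Position 5: "a" => MATCH
  Position 6: "a" => MATCH
  Position 7: "c" => no
  Position 8: "b" => no
Total occurrences: 6

6


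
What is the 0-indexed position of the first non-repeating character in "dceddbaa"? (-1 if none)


Input: dceddbaa
Character frequencies:
  'a': 2
  'b': 1
  'c': 1
  'd': 3
  'e': 1
Scanning left to right for freq == 1:
  Position 0 ('d'): freq=3, skip
  Position 1 ('c'): unique! => answer = 1

1


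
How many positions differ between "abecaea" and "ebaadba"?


Comparing "abecaea" and "ebaadba" position by position:
  Position 0: 'a' vs 'e' => DIFFER
  Position 1: 'b' vs 'b' => same
  Position 2: 'e' vs 'a' => DIFFER
  Position 3: 'c' vs 'a' => DIFFER
  Position 4: 'a' vs 'd' => DIFFER
  Position 5: 'e' vs 'b' => DIFFER
  Position 6: 'a' vs 'a' => same
Positions that differ: 5

5


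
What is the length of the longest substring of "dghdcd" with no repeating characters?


Input: "dghdcd"
Sliding window (track last position of each char):
  Position 0 ('d'): window [0,0] length 1 -- new best
  Position 1 ('g'): window [0,1] length 2 -- new best
  Position 2 ('h'): window [0,2] length 3 -- new best
  Position 3 ('d'): repeat (last at 0), move window start to 1
  Position 3 ('d'): window [1,3] length 3
  Position 4 ('c'): window [1,4] length 4 -- new best
  Position 5 ('d'): repeat (last at 3), move window start to 4
  Position 5 ('d'): window [4,5] length 2
Longest substring with no repeats: "ghdc" with length 4

4


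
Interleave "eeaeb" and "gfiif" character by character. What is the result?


Interleaving "eeaeb" and "gfiif":
  Position 0: 'e' from first, 'g' from second => "eg"
  Position 1: 'e' from first, 'f' from second => "ef"
  Position 2: 'a' from first, 'i' from second => "ai"
  Position 3: 'e' from first, 'i' from second => "ei"
  Position 4: 'b' from first, 'f' from second => "bf"
Result: egefaieibf

egefaieibf


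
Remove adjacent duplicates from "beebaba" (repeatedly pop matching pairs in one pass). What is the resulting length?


Input: beebaba
Stack-based adjacent duplicate removal:
  Read 'b': push. Stack: b
  Read 'e': push. Stack: be
  Read 'e': matches stack top 'e' => pop. Stack: b
  Read 'b': matches stack top 'b' => pop. Stack: (empty)
  Read 'a': push. Stack: a
  Read 'b': push. Stack: ab
  Read 'a': push. Stack: aba
Final stack: "aba" (length 3)

3


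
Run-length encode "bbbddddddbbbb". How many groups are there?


Input: bbbddddddbbbb
Scanning for consecutive runs:
  Group 1: 'b' x 3 (positions 0-2)
  Group 2: 'd' x 6 (positions 3-8)
  Group 3: 'b' x 4 (positions 9-12)
Total groups: 3

3


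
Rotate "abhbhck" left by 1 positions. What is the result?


Input: "abhbhck", rotate left by 1
First 1 characters: "a"
Remaining characters: "bhbhck"
Concatenate remaining + first: "bhbhck" + "a" = "bhbhcka"

bhbhcka


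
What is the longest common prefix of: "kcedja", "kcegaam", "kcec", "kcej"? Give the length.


Words: kcedja, kcegaam, kcec, kcej
  Position 0: all 'k' => match
  Position 1: all 'c' => match
  Position 2: all 'e' => match
  Position 3: ('d', 'g', 'c', 'j') => mismatch, stop
LCP = "kce" (length 3)

3


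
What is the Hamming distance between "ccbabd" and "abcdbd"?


Comparing "ccbabd" and "abcdbd" position by position:
  Position 0: 'c' vs 'a' => differ
  Position 1: 'c' vs 'b' => differ
  Position 2: 'b' vs 'c' => differ
  Position 3: 'a' vs 'd' => differ
  Position 4: 'b' vs 'b' => same
  Position 5: 'd' vs 'd' => same
Total differences (Hamming distance): 4

4


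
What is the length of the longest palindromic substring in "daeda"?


Input: "daeda"
Checking substrings for palindromes:
  No multi-char palindromic substrings found
Longest palindromic substring: "d" with length 1

1


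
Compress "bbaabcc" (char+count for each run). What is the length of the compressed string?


Input: bbaabcc
Runs:
  'b' x 2 => "b2"
  'a' x 2 => "a2"
  'b' x 1 => "b1"
  'c' x 2 => "c2"
Compressed: "b2a2b1c2"
Compressed length: 8

8


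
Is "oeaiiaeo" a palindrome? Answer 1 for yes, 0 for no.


Input: oeaiiaeo
Reversed: oeaiiaeo
  Compare pos 0 ('o') with pos 7 ('o'): match
  Compare pos 1 ('e') with pos 6 ('e'): match
  Compare pos 2 ('a') with pos 5 ('a'): match
  Compare pos 3 ('i') with pos 4 ('i'): match
Result: palindrome

1


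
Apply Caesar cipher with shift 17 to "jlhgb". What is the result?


Caesar cipher: shift "jlhgb" by 17
  'j' (pos 9) + 17 = pos 0 = 'a'
  'l' (pos 11) + 17 = pos 2 = 'c'
  'h' (pos 7) + 17 = pos 24 = 'y'
  'g' (pos 6) + 17 = pos 23 = 'x'
  'b' (pos 1) + 17 = pos 18 = 's'
Result: acyxs

acyxs


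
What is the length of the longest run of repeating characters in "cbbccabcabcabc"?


Input: "cbbccabcabcabc"
Scanning for longest run:
  Position 1 ('b'): new char, reset run to 1
  Position 2 ('b'): continues run of 'b', length=2
  Position 3 ('c'): new char, reset run to 1
  Position 4 ('c'): continues run of 'c', length=2
  Position 5 ('a'): new char, reset run to 1
  Position 6 ('b'): new char, reset run to 1
  Position 7 ('c'): new char, reset run to 1
  Position 8 ('a'): new char, reset run to 1
  Position 9 ('b'): new char, reset run to 1
  Position 10 ('c'): new char, reset run to 1
  Position 11 ('a'): new char, reset run to 1
  Position 12 ('b'): new char, reset run to 1
  Position 13 ('c'): new char, reset run to 1
Longest run: 'b' with length 2

2


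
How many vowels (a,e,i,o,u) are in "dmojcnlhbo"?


Input: dmojcnlhbo
Checking each character:
  'd' at position 0: consonant
  'm' at position 1: consonant
  'o' at position 2: vowel (running total: 1)
  'j' at position 3: consonant
  'c' at position 4: consonant
  'n' at position 5: consonant
  'l' at position 6: consonant
  'h' at position 7: consonant
  'b' at position 8: consonant
  'o' at position 9: vowel (running total: 2)
Total vowels: 2

2


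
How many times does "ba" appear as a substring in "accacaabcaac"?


Searching for "ba" in "accacaabcaac"
Scanning each position:
  Position 0: "ac" => no
  Position 1: "cc" => no
  Position 2: "ca" => no
  Position 3: "ac" => no
  Position 4: "ca" => no
  Position 5: "aa" => no
  Position 6: "ab" => no
  Position 7: "bc" => no
  Position 8: "ca" => no
  Position 9: "aa" => no
  Position 10: "ac" => no
Total occurrences: 0

0


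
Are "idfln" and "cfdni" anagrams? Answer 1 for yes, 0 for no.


Strings: "idfln", "cfdni"
Sorted first:  dfiln
Sorted second: cdfin
Differ at position 0: 'd' vs 'c' => not anagrams

0


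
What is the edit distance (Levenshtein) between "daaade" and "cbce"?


Computing edit distance: "daaade" -> "cbce"
DP table:
           c    b    c    e
      0    1    2    3    4
  d   1    1    2    3    4
  a   2    2    2    3    4
  a   3    3    3    3    4
  a   4    4    4    4    4
  d   5    5    5    5    5
  e   6    6    6    6    5
Edit distance = dp[6][4] = 5

5


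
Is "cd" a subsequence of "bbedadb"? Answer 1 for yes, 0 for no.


Check if "cd" is a subsequence of "bbedadb"
Greedy scan:
  Position 0 ('b'): no match needed
  Position 1 ('b'): no match needed
  Position 2 ('e'): no match needed
  Position 3 ('d'): no match needed
  Position 4 ('a'): no match needed
  Position 5 ('d'): no match needed
  Position 6 ('b'): no match needed
Only matched 0/2 characters => not a subsequence

0


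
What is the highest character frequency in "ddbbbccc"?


Input: ddbbbccc
Character counts:
  'b': 3
  'c': 3
  'd': 2
Maximum frequency: 3

3


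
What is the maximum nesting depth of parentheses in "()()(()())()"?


Input: "()()(()())()"
Tracking depth:
  Position 0 '(': depth becomes 1
  Position 1 ')': depth becomes 0
  Position 2 '(': depth becomes 1
  Position 3 ')': depth becomes 0
  Position 4 '(': depth becomes 1
  Position 5 '(': depth becomes 2
  Position 6 ')': depth becomes 1
  Position 7 '(': depth becomes 2
  Position 8 ')': depth becomes 1
  Position 9 ')': depth becomes 0
  Position 10 '(': depth becomes 1
  Position 11 ')': depth becomes 0
Maximum depth reached: 2

2


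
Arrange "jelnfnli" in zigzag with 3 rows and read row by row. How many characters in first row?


Zigzag "jelnfnli" into 3 rows:
Placing characters:
  'j' => row 0
  'e' => row 1
  'l' => row 2
  'n' => row 1
  'f' => row 0
  'n' => row 1
  'l' => row 2
  'i' => row 1
Rows:
  Row 0: "jf"
  Row 1: "enni"
  Row 2: "ll"
First row length: 2

2


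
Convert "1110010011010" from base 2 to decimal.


Input: "1110010011010" in base 2
Positional expansion:
  Digit '1' (value 1) x 2^12 = 4096
  Digit '1' (value 1) x 2^11 = 2048
  Digit '1' (value 1) x 2^10 = 1024
  Digit '0' (value 0) x 2^9 = 0
  Digit '0' (value 0) x 2^8 = 0
  Digit '1' (value 1) x 2^7 = 128
  Digit '0' (value 0) x 2^6 = 0
  Digit '0' (value 0) x 2^5 = 0
  Digit '1' (value 1) x 2^4 = 16
  Digit '1' (value 1) x 2^3 = 8
  Digit '0' (value 0) x 2^2 = 0
  Digit '1' (value 1) x 2^1 = 2
  Digit '0' (value 0) x 2^0 = 0
Sum = 7322

7322


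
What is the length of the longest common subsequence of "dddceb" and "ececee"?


LCS of "dddceb" and "ececee"
DP table:
           e    c    e    c    e    e
      0    0    0    0    0    0    0
  d   0    0    0    0    0    0    0
  d   0    0    0    0    0    0    0
  d   0    0    0    0    0    0    0
  c   0    0    1    1    1    1    1
  e   0    1    1    2    2    2    2
  b   0    1    1    2    2    2    2
LCS length = dp[6][6] = 2

2


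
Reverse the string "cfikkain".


Input: cfikkain
Reading characters right to left:
  Position 7: 'n'
  Position 6: 'i'
  Position 5: 'a'
  Position 4: 'k'
  Position 3: 'k'
  Position 2: 'i'
  Position 1: 'f'
  Position 0: 'c'
Reversed: niakkifc

niakkifc


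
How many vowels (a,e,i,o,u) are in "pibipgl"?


Input: pibipgl
Checking each character:
  'p' at position 0: consonant
  'i' at position 1: vowel (running total: 1)
  'b' at position 2: consonant
  'i' at position 3: vowel (running total: 2)
  'p' at position 4: consonant
  'g' at position 5: consonant
  'l' at position 6: consonant
Total vowels: 2

2


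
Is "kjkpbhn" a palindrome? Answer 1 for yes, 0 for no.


Input: kjkpbhn
Reversed: nhbpkjk
  Compare pos 0 ('k') with pos 6 ('n'): MISMATCH
  Compare pos 1 ('j') with pos 5 ('h'): MISMATCH
  Compare pos 2 ('k') with pos 4 ('b'): MISMATCH
Result: not a palindrome

0


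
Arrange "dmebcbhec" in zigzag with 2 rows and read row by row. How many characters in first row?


Zigzag "dmebcbhec" into 2 rows:
Placing characters:
  'd' => row 0
  'm' => row 1
  'e' => row 0
  'b' => row 1
  'c' => row 0
  'b' => row 1
  'h' => row 0
  'e' => row 1
  'c' => row 0
Rows:
  Row 0: "dechc"
  Row 1: "mbbe"
First row length: 5

5


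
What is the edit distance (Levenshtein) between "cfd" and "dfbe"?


Computing edit distance: "cfd" -> "dfbe"
DP table:
           d    f    b    e
      0    1    2    3    4
  c   1    1    2    3    4
  f   2    2    1    2    3
  d   3    2    2    2    3
Edit distance = dp[3][4] = 3

3


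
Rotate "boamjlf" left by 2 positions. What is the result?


Input: "boamjlf", rotate left by 2
First 2 characters: "bo"
Remaining characters: "amjlf"
Concatenate remaining + first: "amjlf" + "bo" = "amjlfbo"

amjlfbo


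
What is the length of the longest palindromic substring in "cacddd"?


Input: "cacddd"
Checking substrings for palindromes:
  [0:3] "cac" (len 3) => palindrome
  [3:6] "ddd" (len 3) => palindrome
  [3:5] "dd" (len 2) => palindrome
  [4:6] "dd" (len 2) => palindrome
Longest palindromic substring: "cac" with length 3

3


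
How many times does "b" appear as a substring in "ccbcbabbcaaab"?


Searching for "b" in "ccbcbabbcaaab"
Scanning each position:
  Position 0: "c" => no
  Position 1: "c" => no
  Position 2: "b" => MATCH
  Position 3: "c" => no
  Position 4: "b" => MATCH
  Position 5: "a" => no
  Position 6: "b" => MATCH
  Position 7: "b" => MATCH
  Position 8: "c" => no
  Position 9: "a" => no
  Position 10: "a" => no
  Position 11: "a" => no
  Position 12: "b" => MATCH
Total occurrences: 5

5


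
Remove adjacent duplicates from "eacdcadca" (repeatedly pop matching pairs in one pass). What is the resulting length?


Input: eacdcadca
Stack-based adjacent duplicate removal:
  Read 'e': push. Stack: e
  Read 'a': push. Stack: ea
  Read 'c': push. Stack: eac
  Read 'd': push. Stack: eacd
  Read 'c': push. Stack: eacdc
  Read 'a': push. Stack: eacdca
  Read 'd': push. Stack: eacdcad
  Read 'c': push. Stack: eacdcadc
  Read 'a': push. Stack: eacdcadca
Final stack: "eacdcadca" (length 9)

9


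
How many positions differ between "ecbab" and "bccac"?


Comparing "ecbab" and "bccac" position by position:
  Position 0: 'e' vs 'b' => DIFFER
  Position 1: 'c' vs 'c' => same
  Position 2: 'b' vs 'c' => DIFFER
  Position 3: 'a' vs 'a' => same
  Position 4: 'b' vs 'c' => DIFFER
Positions that differ: 3

3


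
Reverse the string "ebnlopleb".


Input: ebnlopleb
Reading characters right to left:
  Position 8: 'b'
  Position 7: 'e'
  Position 6: 'l'
  Position 5: 'p'
  Position 4: 'o'
  Position 3: 'l'
  Position 2: 'n'
  Position 1: 'b'
  Position 0: 'e'
Reversed: belpolnbe

belpolnbe


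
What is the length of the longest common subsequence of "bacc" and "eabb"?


LCS of "bacc" and "eabb"
DP table:
           e    a    b    b
      0    0    0    0    0
  b   0    0    0    1    1
  a   0    0    1    1    1
  c   0    0    1    1    1
  c   0    0    1    1    1
LCS length = dp[4][4] = 1

1


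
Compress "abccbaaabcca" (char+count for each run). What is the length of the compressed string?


Input: abccbaaabcca
Runs:
  'a' x 1 => "a1"
  'b' x 1 => "b1"
  'c' x 2 => "c2"
  'b' x 1 => "b1"
  'a' x 3 => "a3"
  'b' x 1 => "b1"
  'c' x 2 => "c2"
  'a' x 1 => "a1"
Compressed: "a1b1c2b1a3b1c2a1"
Compressed length: 16

16


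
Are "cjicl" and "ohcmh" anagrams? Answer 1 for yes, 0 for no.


Strings: "cjicl", "ohcmh"
Sorted first:  ccijl
Sorted second: chhmo
Differ at position 1: 'c' vs 'h' => not anagrams

0


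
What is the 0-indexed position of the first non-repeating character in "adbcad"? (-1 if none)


Input: adbcad
Character frequencies:
  'a': 2
  'b': 1
  'c': 1
  'd': 2
Scanning left to right for freq == 1:
  Position 0 ('a'): freq=2, skip
  Position 1 ('d'): freq=2, skip
  Position 2 ('b'): unique! => answer = 2

2


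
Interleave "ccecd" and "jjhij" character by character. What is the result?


Interleaving "ccecd" and "jjhij":
  Position 0: 'c' from first, 'j' from second => "cj"
  Position 1: 'c' from first, 'j' from second => "cj"
  Position 2: 'e' from first, 'h' from second => "eh"
  Position 3: 'c' from first, 'i' from second => "ci"
  Position 4: 'd' from first, 'j' from second => "dj"
Result: cjcjehcidj

cjcjehcidj


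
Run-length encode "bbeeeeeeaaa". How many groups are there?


Input: bbeeeeeeaaa
Scanning for consecutive runs:
  Group 1: 'b' x 2 (positions 0-1)
  Group 2: 'e' x 6 (positions 2-7)
  Group 3: 'a' x 3 (positions 8-10)
Total groups: 3

3


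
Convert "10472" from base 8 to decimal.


Input: "10472" in base 8
Positional expansion:
  Digit '1' (value 1) x 8^4 = 4096
  Digit '0' (value 0) x 8^3 = 0
  Digit '4' (value 4) x 8^2 = 256
  Digit '7' (value 7) x 8^1 = 56
  Digit '2' (value 2) x 8^0 = 2
Sum = 4410

4410


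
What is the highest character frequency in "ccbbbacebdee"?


Input: ccbbbacebdee
Character counts:
  'a': 1
  'b': 4
  'c': 3
  'd': 1
  'e': 3
Maximum frequency: 4

4


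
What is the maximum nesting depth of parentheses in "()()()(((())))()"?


Input: "()()()(((())))()"
Tracking depth:
  Position 0 '(': depth becomes 1
  Position 1 ')': depth becomes 0
  Position 2 '(': depth becomes 1
  Position 3 ')': depth becomes 0
  Position 4 '(': depth becomes 1
  Position 5 ')': depth becomes 0
  Position 6 '(': depth becomes 1
  Position 7 '(': depth becomes 2
  Position 8 '(': depth becomes 3
  Position 9 '(': depth becomes 4
  Position 10 ')': depth becomes 3
  Position 11 ')': depth becomes 2
  Position 12 ')': depth becomes 1
  Position 13 ')': depth becomes 0
  Position 14 '(': depth becomes 1
  Position 15 ')': depth becomes 0
Maximum depth reached: 4

4


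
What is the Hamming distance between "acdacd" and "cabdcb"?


Comparing "acdacd" and "cabdcb" position by position:
  Position 0: 'a' vs 'c' => differ
  Position 1: 'c' vs 'a' => differ
  Position 2: 'd' vs 'b' => differ
  Position 3: 'a' vs 'd' => differ
  Position 4: 'c' vs 'c' => same
  Position 5: 'd' vs 'b' => differ
Total differences (Hamming distance): 5

5


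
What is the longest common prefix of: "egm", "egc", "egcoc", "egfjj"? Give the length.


Words: egm, egc, egcoc, egfjj
  Position 0: all 'e' => match
  Position 1: all 'g' => match
  Position 2: ('m', 'c', 'c', 'f') => mismatch, stop
LCP = "eg" (length 2)

2


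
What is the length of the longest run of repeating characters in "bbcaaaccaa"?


Input: "bbcaaaccaa"
Scanning for longest run:
  Position 1 ('b'): continues run of 'b', length=2
  Position 2 ('c'): new char, reset run to 1
  Position 3 ('a'): new char, reset run to 1
  Position 4 ('a'): continues run of 'a', length=2
  Position 5 ('a'): continues run of 'a', length=3
  Position 6 ('c'): new char, reset run to 1
  Position 7 ('c'): continues run of 'c', length=2
  Position 8 ('a'): new char, reset run to 1
  Position 9 ('a'): continues run of 'a', length=2
Longest run: 'a' with length 3

3


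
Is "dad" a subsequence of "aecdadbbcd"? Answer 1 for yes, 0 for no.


Check if "dad" is a subsequence of "aecdadbbcd"
Greedy scan:
  Position 0 ('a'): no match needed
  Position 1 ('e'): no match needed
  Position 2 ('c'): no match needed
  Position 3 ('d'): matches sub[0] = 'd'
  Position 4 ('a'): matches sub[1] = 'a'
  Position 5 ('d'): matches sub[2] = 'd'
  Position 6 ('b'): no match needed
  Position 7 ('b'): no match needed
  Position 8 ('c'): no match needed
  Position 9 ('d'): no match needed
All 3 characters matched => is a subsequence

1


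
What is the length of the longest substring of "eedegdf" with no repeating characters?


Input: "eedegdf"
Sliding window (track last position of each char):
  Position 0 ('e'): window [0,0] length 1 -- new best
  Position 1 ('e'): repeat (last at 0), move window start to 1
  Position 1 ('e'): window [1,1] length 1
  Position 2 ('d'): window [1,2] length 2 -- new best
  Position 3 ('e'): repeat (last at 1), move window start to 2
  Position 3 ('e'): window [2,3] length 2
  Position 4 ('g'): window [2,4] length 3 -- new best
  Position 5 ('d'): repeat (last at 2), move window start to 3
  Position 5 ('d'): window [3,5] length 3
  Position 6 ('f'): window [3,6] length 4 -- new best
Longest substring with no repeats: "egdf" with length 4

4


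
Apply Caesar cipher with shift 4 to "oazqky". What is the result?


Caesar cipher: shift "oazqky" by 4
  'o' (pos 14) + 4 = pos 18 = 's'
  'a' (pos 0) + 4 = pos 4 = 'e'
  'z' (pos 25) + 4 = pos 3 = 'd'
  'q' (pos 16) + 4 = pos 20 = 'u'
  'k' (pos 10) + 4 = pos 14 = 'o'
  'y' (pos 24) + 4 = pos 2 = 'c'
Result: seduoc

seduoc


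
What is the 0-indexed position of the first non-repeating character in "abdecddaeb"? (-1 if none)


Input: abdecddaeb
Character frequencies:
  'a': 2
  'b': 2
  'c': 1
  'd': 3
  'e': 2
Scanning left to right for freq == 1:
  Position 0 ('a'): freq=2, skip
  Position 1 ('b'): freq=2, skip
  Position 2 ('d'): freq=3, skip
  Position 3 ('e'): freq=2, skip
  Position 4 ('c'): unique! => answer = 4

4


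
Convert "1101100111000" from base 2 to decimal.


Input: "1101100111000" in base 2
Positional expansion:
  Digit '1' (value 1) x 2^12 = 4096
  Digit '1' (value 1) x 2^11 = 2048
  Digit '0' (value 0) x 2^10 = 0
  Digit '1' (value 1) x 2^9 = 512
  Digit '1' (value 1) x 2^8 = 256
  Digit '0' (value 0) x 2^7 = 0
  Digit '0' (value 0) x 2^6 = 0
  Digit '1' (value 1) x 2^5 = 32
  Digit '1' (value 1) x 2^4 = 16
  Digit '1' (value 1) x 2^3 = 8
  Digit '0' (value 0) x 2^2 = 0
  Digit '0' (value 0) x 2^1 = 0
  Digit '0' (value 0) x 2^0 = 0
Sum = 6968

6968


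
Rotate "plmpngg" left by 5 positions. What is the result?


Input: "plmpngg", rotate left by 5
First 5 characters: "plmpn"
Remaining characters: "gg"
Concatenate remaining + first: "gg" + "plmpn" = "ggplmpn"

ggplmpn


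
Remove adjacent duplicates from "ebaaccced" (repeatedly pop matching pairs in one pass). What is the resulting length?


Input: ebaaccced
Stack-based adjacent duplicate removal:
  Read 'e': push. Stack: e
  Read 'b': push. Stack: eb
  Read 'a': push. Stack: eba
  Read 'a': matches stack top 'a' => pop. Stack: eb
  Read 'c': push. Stack: ebc
  Read 'c': matches stack top 'c' => pop. Stack: eb
  Read 'c': push. Stack: ebc
  Read 'e': push. Stack: ebce
  Read 'd': push. Stack: ebced
Final stack: "ebced" (length 5)

5


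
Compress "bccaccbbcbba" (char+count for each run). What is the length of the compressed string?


Input: bccaccbbcbba
Runs:
  'b' x 1 => "b1"
  'c' x 2 => "c2"
  'a' x 1 => "a1"
  'c' x 2 => "c2"
  'b' x 2 => "b2"
  'c' x 1 => "c1"
  'b' x 2 => "b2"
  'a' x 1 => "a1"
Compressed: "b1c2a1c2b2c1b2a1"
Compressed length: 16

16


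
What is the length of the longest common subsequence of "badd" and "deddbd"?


LCS of "badd" and "deddbd"
DP table:
           d    e    d    d    b    d
      0    0    0    0    0    0    0
  b   0    0    0    0    0    1    1
  a   0    0    0    0    0    1    1
  d   0    1    1    1    1    1    2
  d   0    1    1    2    2    2    2
LCS length = dp[4][6] = 2

2


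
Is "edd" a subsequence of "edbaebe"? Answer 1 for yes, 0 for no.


Check if "edd" is a subsequence of "edbaebe"
Greedy scan:
  Position 0 ('e'): matches sub[0] = 'e'
  Position 1 ('d'): matches sub[1] = 'd'
  Position 2 ('b'): no match needed
  Position 3 ('a'): no match needed
  Position 4 ('e'): no match needed
  Position 5 ('b'): no match needed
  Position 6 ('e'): no match needed
Only matched 2/3 characters => not a subsequence

0


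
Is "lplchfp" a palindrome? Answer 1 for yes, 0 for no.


Input: lplchfp
Reversed: pfhclpl
  Compare pos 0 ('l') with pos 6 ('p'): MISMATCH
  Compare pos 1 ('p') with pos 5 ('f'): MISMATCH
  Compare pos 2 ('l') with pos 4 ('h'): MISMATCH
Result: not a palindrome

0


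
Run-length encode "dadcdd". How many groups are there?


Input: dadcdd
Scanning for consecutive runs:
  Group 1: 'd' x 1 (positions 0-0)
  Group 2: 'a' x 1 (positions 1-1)
  Group 3: 'd' x 1 (positions 2-2)
  Group 4: 'c' x 1 (positions 3-3)
  Group 5: 'd' x 2 (positions 4-5)
Total groups: 5

5


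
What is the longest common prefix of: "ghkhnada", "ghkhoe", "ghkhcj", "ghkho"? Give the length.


Words: ghkhnada, ghkhoe, ghkhcj, ghkho
  Position 0: all 'g' => match
  Position 1: all 'h' => match
  Position 2: all 'k' => match
  Position 3: all 'h' => match
  Position 4: ('n', 'o', 'c', 'o') => mismatch, stop
LCP = "ghkh" (length 4)

4


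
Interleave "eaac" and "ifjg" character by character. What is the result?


Interleaving "eaac" and "ifjg":
  Position 0: 'e' from first, 'i' from second => "ei"
  Position 1: 'a' from first, 'f' from second => "af"
  Position 2: 'a' from first, 'j' from second => "aj"
  Position 3: 'c' from first, 'g' from second => "cg"
Result: eiafajcg

eiafajcg


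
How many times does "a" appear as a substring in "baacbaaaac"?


Searching for "a" in "baacbaaaac"
Scanning each position:
  Position 0: "b" => no
  Position 1: "a" => MATCH
  Position 2: "a" => MATCH
  Position 3: "c" => no
  Position 4: "b" => no
  Position 5: "a" => MATCH
  Position 6: "a" => MATCH
  Position 7: "a" => MATCH
  Position 8: "a" => MATCH
  Position 9: "c" => no
Total occurrences: 6

6


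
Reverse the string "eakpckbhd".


Input: eakpckbhd
Reading characters right to left:
  Position 8: 'd'
  Position 7: 'h'
  Position 6: 'b'
  Position 5: 'k'
  Position 4: 'c'
  Position 3: 'p'
  Position 2: 'k'
  Position 1: 'a'
  Position 0: 'e'
Reversed: dhbkcpkae

dhbkcpkae


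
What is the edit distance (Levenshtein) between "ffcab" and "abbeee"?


Computing edit distance: "ffcab" -> "abbeee"
DP table:
           a    b    b    e    e    e
      0    1    2    3    4    5    6
  f   1    1    2    3    4    5    6
  f   2    2    2    3    4    5    6
  c   3    3    3    3    4    5    6
  a   4    3    4    4    4    5    6
  b   5    4    3    4    5    5    6
Edit distance = dp[5][6] = 6

6


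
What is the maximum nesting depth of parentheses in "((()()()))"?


Input: "((()()()))"
Tracking depth:
  Position 0 '(': depth becomes 1
  Position 1 '(': depth becomes 2
  Position 2 '(': depth becomes 3
  Position 3 ')': depth becomes 2
  Position 4 '(': depth becomes 3
  Position 5 ')': depth becomes 2
  Position 6 '(': depth becomes 3
  Position 7 ')': depth becomes 2
  Position 8 ')': depth becomes 1
  Position 9 ')': depth becomes 0
Maximum depth reached: 3

3


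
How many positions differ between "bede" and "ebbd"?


Comparing "bede" and "ebbd" position by position:
  Position 0: 'b' vs 'e' => DIFFER
  Position 1: 'e' vs 'b' => DIFFER
  Position 2: 'd' vs 'b' => DIFFER
  Position 3: 'e' vs 'd' => DIFFER
Positions that differ: 4

4


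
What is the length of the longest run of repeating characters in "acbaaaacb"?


Input: "acbaaaacb"
Scanning for longest run:
  Position 1 ('c'): new char, reset run to 1
  Position 2 ('b'): new char, reset run to 1
  Position 3 ('a'): new char, reset run to 1
  Position 4 ('a'): continues run of 'a', length=2
  Position 5 ('a'): continues run of 'a', length=3
  Position 6 ('a'): continues run of 'a', length=4
  Position 7 ('c'): new char, reset run to 1
  Position 8 ('b'): new char, reset run to 1
Longest run: 'a' with length 4

4


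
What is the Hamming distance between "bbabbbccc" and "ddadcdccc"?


Comparing "bbabbbccc" and "ddadcdccc" position by position:
  Position 0: 'b' vs 'd' => differ
  Position 1: 'b' vs 'd' => differ
  Position 2: 'a' vs 'a' => same
  Position 3: 'b' vs 'd' => differ
  Position 4: 'b' vs 'c' => differ
  Position 5: 'b' vs 'd' => differ
  Position 6: 'c' vs 'c' => same
  Position 7: 'c' vs 'c' => same
  Position 8: 'c' vs 'c' => same
Total differences (Hamming distance): 5

5


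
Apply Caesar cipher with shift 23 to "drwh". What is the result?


Caesar cipher: shift "drwh" by 23
  'd' (pos 3) + 23 = pos 0 = 'a'
  'r' (pos 17) + 23 = pos 14 = 'o'
  'w' (pos 22) + 23 = pos 19 = 't'
  'h' (pos 7) + 23 = pos 4 = 'e'
Result: aote

aote


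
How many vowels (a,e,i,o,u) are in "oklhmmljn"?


Input: oklhmmljn
Checking each character:
  'o' at position 0: vowel (running total: 1)
  'k' at position 1: consonant
  'l' at position 2: consonant
  'h' at position 3: consonant
  'm' at position 4: consonant
  'm' at position 5: consonant
  'l' at position 6: consonant
  'j' at position 7: consonant
  'n' at position 8: consonant
Total vowels: 1

1


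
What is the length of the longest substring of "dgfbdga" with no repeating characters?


Input: "dgfbdga"
Sliding window (track last position of each char):
  Position 0 ('d'): window [0,0] length 1 -- new best
  Position 1 ('g'): window [0,1] length 2 -- new best
  Position 2 ('f'): window [0,2] length 3 -- new best
  Position 3 ('b'): window [0,3] length 4 -- new best
  Position 4 ('d'): repeat (last at 0), move window start to 1
  Position 4 ('d'): window [1,4] length 4
  Position 5 ('g'): repeat (last at 1), move window start to 2
  Position 5 ('g'): window [2,5] length 4
  Position 6 ('a'): window [2,6] length 5 -- new best
Longest substring with no repeats: "fbdga" with length 5

5


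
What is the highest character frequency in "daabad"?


Input: daabad
Character counts:
  'a': 3
  'b': 1
  'd': 2
Maximum frequency: 3

3


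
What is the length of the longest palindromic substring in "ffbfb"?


Input: "ffbfb"
Checking substrings for palindromes:
  [1:4] "fbf" (len 3) => palindrome
  [2:5] "bfb" (len 3) => palindrome
  [0:2] "ff" (len 2) => palindrome
Longest palindromic substring: "fbf" with length 3

3


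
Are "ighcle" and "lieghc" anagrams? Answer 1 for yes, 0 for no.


Strings: "ighcle", "lieghc"
Sorted first:  ceghil
Sorted second: ceghil
Sorted forms match => anagrams

1


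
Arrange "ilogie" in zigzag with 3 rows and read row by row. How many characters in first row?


Zigzag "ilogie" into 3 rows:
Placing characters:
  'i' => row 0
  'l' => row 1
  'o' => row 2
  'g' => row 1
  'i' => row 0
  'e' => row 1
Rows:
  Row 0: "ii"
  Row 1: "lge"
  Row 2: "o"
First row length: 2

2


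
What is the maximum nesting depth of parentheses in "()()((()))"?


Input: "()()((()))"
Tracking depth:
  Position 0 '(': depth becomes 1
  Position 1 ')': depth becomes 0
  Position 2 '(': depth becomes 1
  Position 3 ')': depth becomes 0
  Position 4 '(': depth becomes 1
  Position 5 '(': depth becomes 2
  Position 6 '(': depth becomes 3
  Position 7 ')': depth becomes 2
  Position 8 ')': depth becomes 1
  Position 9 ')': depth becomes 0
Maximum depth reached: 3

3


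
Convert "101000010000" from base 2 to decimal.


Input: "101000010000" in base 2
Positional expansion:
  Digit '1' (value 1) x 2^11 = 2048
  Digit '0' (value 0) x 2^10 = 0
  Digit '1' (value 1) x 2^9 = 512
  Digit '0' (value 0) x 2^8 = 0
  Digit '0' (value 0) x 2^7 = 0
  Digit '0' (value 0) x 2^6 = 0
  Digit '0' (value 0) x 2^5 = 0
  Digit '1' (value 1) x 2^4 = 16
  Digit '0' (value 0) x 2^3 = 0
  Digit '0' (value 0) x 2^2 = 0
  Digit '0' (value 0) x 2^1 = 0
  Digit '0' (value 0) x 2^0 = 0
Sum = 2576

2576


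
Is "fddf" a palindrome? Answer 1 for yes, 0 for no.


Input: fddf
Reversed: fddf
  Compare pos 0 ('f') with pos 3 ('f'): match
  Compare pos 1 ('d') with pos 2 ('d'): match
Result: palindrome

1


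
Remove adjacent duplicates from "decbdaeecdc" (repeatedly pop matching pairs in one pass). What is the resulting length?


Input: decbdaeecdc
Stack-based adjacent duplicate removal:
  Read 'd': push. Stack: d
  Read 'e': push. Stack: de
  Read 'c': push. Stack: dec
  Read 'b': push. Stack: decb
  Read 'd': push. Stack: decbd
  Read 'a': push. Stack: decbda
  Read 'e': push. Stack: decbdae
  Read 'e': matches stack top 'e' => pop. Stack: decbda
  Read 'c': push. Stack: decbdac
  Read 'd': push. Stack: decbdacd
  Read 'c': push. Stack: decbdacdc
Final stack: "decbdacdc" (length 9)

9


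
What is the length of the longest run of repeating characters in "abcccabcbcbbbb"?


Input: "abcccabcbcbbbb"
Scanning for longest run:
  Position 1 ('b'): new char, reset run to 1
  Position 2 ('c'): new char, reset run to 1
  Position 3 ('c'): continues run of 'c', length=2
  Position 4 ('c'): continues run of 'c', length=3
  Position 5 ('a'): new char, reset run to 1
  Position 6 ('b'): new char, reset run to 1
  Position 7 ('c'): new char, reset run to 1
  Position 8 ('b'): new char, reset run to 1
  Position 9 ('c'): new char, reset run to 1
  Position 10 ('b'): new char, reset run to 1
  Position 11 ('b'): continues run of 'b', length=2
  Position 12 ('b'): continues run of 'b', length=3
  Position 13 ('b'): continues run of 'b', length=4
Longest run: 'b' with length 4

4


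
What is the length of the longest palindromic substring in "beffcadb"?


Input: "beffcadb"
Checking substrings for palindromes:
  [2:4] "ff" (len 2) => palindrome
Longest palindromic substring: "ff" with length 2

2


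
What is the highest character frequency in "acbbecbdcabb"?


Input: acbbecbdcabb
Character counts:
  'a': 2
  'b': 5
  'c': 3
  'd': 1
  'e': 1
Maximum frequency: 5

5


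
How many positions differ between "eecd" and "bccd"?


Comparing "eecd" and "bccd" position by position:
  Position 0: 'e' vs 'b' => DIFFER
  Position 1: 'e' vs 'c' => DIFFER
  Position 2: 'c' vs 'c' => same
  Position 3: 'd' vs 'd' => same
Positions that differ: 2

2


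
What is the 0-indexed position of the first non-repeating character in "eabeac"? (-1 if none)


Input: eabeac
Character frequencies:
  'a': 2
  'b': 1
  'c': 1
  'e': 2
Scanning left to right for freq == 1:
  Position 0 ('e'): freq=2, skip
  Position 1 ('a'): freq=2, skip
  Position 2 ('b'): unique! => answer = 2

2


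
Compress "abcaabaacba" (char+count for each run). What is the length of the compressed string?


Input: abcaabaacba
Runs:
  'a' x 1 => "a1"
  'b' x 1 => "b1"
  'c' x 1 => "c1"
  'a' x 2 => "a2"
  'b' x 1 => "b1"
  'a' x 2 => "a2"
  'c' x 1 => "c1"
  'b' x 1 => "b1"
  'a' x 1 => "a1"
Compressed: "a1b1c1a2b1a2c1b1a1"
Compressed length: 18

18


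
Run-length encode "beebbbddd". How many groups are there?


Input: beebbbddd
Scanning for consecutive runs:
  Group 1: 'b' x 1 (positions 0-0)
  Group 2: 'e' x 2 (positions 1-2)
  Group 3: 'b' x 3 (positions 3-5)
  Group 4: 'd' x 3 (positions 6-8)
Total groups: 4

4


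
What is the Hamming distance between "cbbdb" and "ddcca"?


Comparing "cbbdb" and "ddcca" position by position:
  Position 0: 'c' vs 'd' => differ
  Position 1: 'b' vs 'd' => differ
  Position 2: 'b' vs 'c' => differ
  Position 3: 'd' vs 'c' => differ
  Position 4: 'b' vs 'a' => differ
Total differences (Hamming distance): 5

5


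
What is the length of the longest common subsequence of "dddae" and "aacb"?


LCS of "dddae" and "aacb"
DP table:
           a    a    c    b
      0    0    0    0    0
  d   0    0    0    0    0
  d   0    0    0    0    0
  d   0    0    0    0    0
  a   0    1    1    1    1
  e   0    1    1    1    1
LCS length = dp[5][4] = 1

1


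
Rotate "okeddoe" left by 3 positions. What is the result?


Input: "okeddoe", rotate left by 3
First 3 characters: "oke"
Remaining characters: "ddoe"
Concatenate remaining + first: "ddoe" + "oke" = "ddoeoke"

ddoeoke


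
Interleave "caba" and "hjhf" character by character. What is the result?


Interleaving "caba" and "hjhf":
  Position 0: 'c' from first, 'h' from second => "ch"
  Position 1: 'a' from first, 'j' from second => "aj"
  Position 2: 'b' from first, 'h' from second => "bh"
  Position 3: 'a' from first, 'f' from second => "af"
Result: chajbhaf

chajbhaf


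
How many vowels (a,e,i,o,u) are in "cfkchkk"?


Input: cfkchkk
Checking each character:
  'c' at position 0: consonant
  'f' at position 1: consonant
  'k' at position 2: consonant
  'c' at position 3: consonant
  'h' at position 4: consonant
  'k' at position 5: consonant
  'k' at position 6: consonant
Total vowels: 0

0


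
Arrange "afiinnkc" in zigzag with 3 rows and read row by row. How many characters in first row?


Zigzag "afiinnkc" into 3 rows:
Placing characters:
  'a' => row 0
  'f' => row 1
  'i' => row 2
  'i' => row 1
  'n' => row 0
  'n' => row 1
  'k' => row 2
  'c' => row 1
Rows:
  Row 0: "an"
  Row 1: "finc"
  Row 2: "ik"
First row length: 2

2


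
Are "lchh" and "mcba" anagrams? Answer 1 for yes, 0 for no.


Strings: "lchh", "mcba"
Sorted first:  chhl
Sorted second: abcm
Differ at position 0: 'c' vs 'a' => not anagrams

0


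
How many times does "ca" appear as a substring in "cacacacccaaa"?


Searching for "ca" in "cacacacccaaa"
Scanning each position:
  Position 0: "ca" => MATCH
  Position 1: "ac" => no
  Position 2: "ca" => MATCH
  Position 3: "ac" => no
  Position 4: "ca" => MATCH
  Position 5: "ac" => no
  Position 6: "cc" => no
  Position 7: "cc" => no
  Position 8: "ca" => MATCH
  Position 9: "aa" => no
  Position 10: "aa" => no
Total occurrences: 4

4


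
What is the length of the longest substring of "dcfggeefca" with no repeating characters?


Input: "dcfggeefca"
Sliding window (track last position of each char):
  Position 0 ('d'): window [0,0] length 1 -- new best
  Position 1 ('c'): window [0,1] length 2 -- new best
  Position 2 ('f'): window [0,2] length 3 -- new best
  Position 3 ('g'): window [0,3] length 4 -- new best
  Position 4 ('g'): repeat (last at 3), move window start to 4
  Position 4 ('g'): window [4,4] length 1
  Position 5 ('e'): window [4,5] length 2
  Position 6 ('e'): repeat (last at 5), move window start to 6
  Position 6 ('e'): window [6,6] length 1
  Position 7 ('f'): window [6,7] length 2
  Position 8 ('c'): window [6,8] length 3
  Position 9 ('a'): window [6,9] length 4
Longest substring with no repeats: "dcfg" with length 4

4


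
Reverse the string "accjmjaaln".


Input: accjmjaaln
Reading characters right to left:
  Position 9: 'n'
  Position 8: 'l'
  Position 7: 'a'
  Position 6: 'a'
  Position 5: 'j'
  Position 4: 'm'
  Position 3: 'j'
  Position 2: 'c'
  Position 1: 'c'
  Position 0: 'a'
Reversed: nlaajmjcca

nlaajmjcca


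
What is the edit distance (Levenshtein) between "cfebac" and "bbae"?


Computing edit distance: "cfebac" -> "bbae"
DP table:
           b    b    a    e
      0    1    2    3    4
  c   1    1    2    3    4
  f   2    2    2    3    4
  e   3    3    3    3    3
  b   4    3    3    4    4
  a   5    4    4    3    4
  c   6    5    5    4    4
Edit distance = dp[6][4] = 4

4


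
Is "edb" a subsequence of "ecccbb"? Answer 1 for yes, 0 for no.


Check if "edb" is a subsequence of "ecccbb"
Greedy scan:
  Position 0 ('e'): matches sub[0] = 'e'
  Position 1 ('c'): no match needed
  Position 2 ('c'): no match needed
  Position 3 ('c'): no match needed
  Position 4 ('b'): no match needed
  Position 5 ('b'): no match needed
Only matched 1/3 characters => not a subsequence

0


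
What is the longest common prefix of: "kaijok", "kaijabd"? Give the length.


Words: kaijok, kaijabd
  Position 0: all 'k' => match
  Position 1: all 'a' => match
  Position 2: all 'i' => match
  Position 3: all 'j' => match
  Position 4: ('o', 'a') => mismatch, stop
LCP = "kaij" (length 4)

4


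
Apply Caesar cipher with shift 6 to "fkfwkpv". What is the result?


Caesar cipher: shift "fkfwkpv" by 6
  'f' (pos 5) + 6 = pos 11 = 'l'
  'k' (pos 10) + 6 = pos 16 = 'q'
  'f' (pos 5) + 6 = pos 11 = 'l'
  'w' (pos 22) + 6 = pos 2 = 'c'
  'k' (pos 10) + 6 = pos 16 = 'q'
  'p' (pos 15) + 6 = pos 21 = 'v'
  'v' (pos 21) + 6 = pos 1 = 'b'
Result: lqlcqvb

lqlcqvb


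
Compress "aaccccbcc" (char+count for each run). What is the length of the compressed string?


Input: aaccccbcc
Runs:
  'a' x 2 => "a2"
  'c' x 4 => "c4"
  'b' x 1 => "b1"
  'c' x 2 => "c2"
Compressed: "a2c4b1c2"
Compressed length: 8

8


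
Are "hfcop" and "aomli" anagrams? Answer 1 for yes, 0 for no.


Strings: "hfcop", "aomli"
Sorted first:  cfhop
Sorted second: ailmo
Differ at position 0: 'c' vs 'a' => not anagrams

0


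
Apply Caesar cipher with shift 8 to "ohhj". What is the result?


Caesar cipher: shift "ohhj" by 8
  'o' (pos 14) + 8 = pos 22 = 'w'
  'h' (pos 7) + 8 = pos 15 = 'p'
  'h' (pos 7) + 8 = pos 15 = 'p'
  'j' (pos 9) + 8 = pos 17 = 'r'
Result: wppr

wppr


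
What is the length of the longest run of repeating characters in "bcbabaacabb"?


Input: "bcbabaacabb"
Scanning for longest run:
  Position 1 ('c'): new char, reset run to 1
  Position 2 ('b'): new char, reset run to 1
  Position 3 ('a'): new char, reset run to 1
  Position 4 ('b'): new char, reset run to 1
  Position 5 ('a'): new char, reset run to 1
  Position 6 ('a'): continues run of 'a', length=2
  Position 7 ('c'): new char, reset run to 1
  Position 8 ('a'): new char, reset run to 1
  Position 9 ('b'): new char, reset run to 1
  Position 10 ('b'): continues run of 'b', length=2
Longest run: 'a' with length 2

2
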